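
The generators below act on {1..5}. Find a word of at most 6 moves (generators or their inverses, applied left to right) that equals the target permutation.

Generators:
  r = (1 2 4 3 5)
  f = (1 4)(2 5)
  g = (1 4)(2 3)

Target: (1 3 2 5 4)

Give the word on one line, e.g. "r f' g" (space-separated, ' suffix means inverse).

r' r' g' g'

  after r': (1 5 3 4 2)
  after r': (1 3 2 5 4)
  after g': (1 2 5)
  after g': (1 3 2 5 4)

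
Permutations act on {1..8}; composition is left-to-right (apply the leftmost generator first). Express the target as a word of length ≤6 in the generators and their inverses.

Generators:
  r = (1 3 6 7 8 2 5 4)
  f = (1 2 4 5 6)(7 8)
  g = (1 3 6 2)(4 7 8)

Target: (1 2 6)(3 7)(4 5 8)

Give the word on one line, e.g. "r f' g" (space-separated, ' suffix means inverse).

f' g f' f' g

  after f': (1 6 5 4 2)(7 8)
  after g: (1 2 3 6 5 7 4)
  after f': (2 3 5 8 7)(4 6)
  after f': (1 6 2 3 4 5 7)
  after g: (1 2 6)(3 7)(4 5 8)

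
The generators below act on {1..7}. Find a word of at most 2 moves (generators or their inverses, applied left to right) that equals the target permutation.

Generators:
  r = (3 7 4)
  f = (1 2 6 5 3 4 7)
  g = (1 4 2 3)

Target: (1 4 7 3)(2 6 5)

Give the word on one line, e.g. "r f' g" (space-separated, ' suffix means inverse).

f g'

  after f: (1 2 6 5 3 4 7)
  after g': (1 4 7 3)(2 6 5)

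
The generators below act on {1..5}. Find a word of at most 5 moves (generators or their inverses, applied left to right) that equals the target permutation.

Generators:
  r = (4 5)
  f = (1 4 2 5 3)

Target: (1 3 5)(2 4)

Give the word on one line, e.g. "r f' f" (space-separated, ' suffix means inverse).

r' f' r' r'

  after r': (4 5)
  after f': (1 3 5)(2 4)
  after r': (1 3 4 2 5)
  after r': (1 3 5)(2 4)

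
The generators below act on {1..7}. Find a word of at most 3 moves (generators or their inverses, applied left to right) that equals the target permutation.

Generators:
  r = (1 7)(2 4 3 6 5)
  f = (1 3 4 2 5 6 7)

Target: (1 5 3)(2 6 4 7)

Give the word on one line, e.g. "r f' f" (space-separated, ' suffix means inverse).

f' f' r

  after f': (1 7 6 5 2 4 3)
  after f': (1 6 2 3 7 5 4)
  after r: (1 5 3)(2 6 4 7)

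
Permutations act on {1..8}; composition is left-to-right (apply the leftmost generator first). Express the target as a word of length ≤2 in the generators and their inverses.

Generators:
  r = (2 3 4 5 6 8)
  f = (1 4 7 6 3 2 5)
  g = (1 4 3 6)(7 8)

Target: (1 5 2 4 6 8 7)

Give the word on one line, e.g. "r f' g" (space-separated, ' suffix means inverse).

f' g'

  after f': (1 5 2 3 6 7 4)
  after g': (1 5 2 4 6 8 7)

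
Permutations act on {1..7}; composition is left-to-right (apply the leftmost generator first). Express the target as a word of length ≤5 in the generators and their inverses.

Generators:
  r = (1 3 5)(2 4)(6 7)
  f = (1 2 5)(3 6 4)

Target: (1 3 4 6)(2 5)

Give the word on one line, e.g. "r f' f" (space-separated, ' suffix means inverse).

f' r r

  after f': (1 5 2)(3 4 6)
  after r: (2 3)(4 7 6 5)
  after r: (1 3 4 6)(2 5)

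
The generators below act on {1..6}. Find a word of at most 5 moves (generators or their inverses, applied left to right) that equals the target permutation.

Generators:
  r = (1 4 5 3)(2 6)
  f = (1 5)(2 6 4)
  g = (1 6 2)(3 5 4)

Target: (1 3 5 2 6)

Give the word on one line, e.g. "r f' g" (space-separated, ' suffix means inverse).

f r f

  after f: (1 5)(2 6 4)
  after r: (1 3)(4 6 5)
  after f: (1 3 5 2 6)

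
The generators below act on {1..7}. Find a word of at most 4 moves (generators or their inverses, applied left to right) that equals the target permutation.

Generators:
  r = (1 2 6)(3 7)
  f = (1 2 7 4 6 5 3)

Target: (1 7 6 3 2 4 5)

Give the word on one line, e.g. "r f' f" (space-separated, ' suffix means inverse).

f f

  after f: (1 2 7 4 6 5 3)
  after f: (1 7 6 3 2 4 5)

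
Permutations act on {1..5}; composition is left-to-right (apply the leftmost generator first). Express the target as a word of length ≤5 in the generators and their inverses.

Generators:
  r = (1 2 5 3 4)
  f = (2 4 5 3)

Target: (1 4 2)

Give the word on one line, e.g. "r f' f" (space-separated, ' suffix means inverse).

  after f: (2 4 5 3)
  after r: (1 2)(3 5 4)
  after f: (1 4 2)

f r f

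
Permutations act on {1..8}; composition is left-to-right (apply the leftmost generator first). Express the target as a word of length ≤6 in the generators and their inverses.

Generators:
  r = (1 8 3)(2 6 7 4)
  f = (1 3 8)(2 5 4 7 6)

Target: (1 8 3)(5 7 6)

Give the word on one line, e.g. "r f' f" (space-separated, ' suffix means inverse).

r f' f' r

  after r: (1 8 3)(2 6 7 4)
  after f': (1 3 8)(2 7 5)(4 6)
  after f': (2 4 7)(5 6)
  after r: (1 8 3)(5 7 6)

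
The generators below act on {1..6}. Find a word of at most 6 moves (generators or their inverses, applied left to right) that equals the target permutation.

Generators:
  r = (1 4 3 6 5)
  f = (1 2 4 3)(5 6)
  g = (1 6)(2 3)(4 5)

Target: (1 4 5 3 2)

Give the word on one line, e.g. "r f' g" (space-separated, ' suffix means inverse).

  after r: (1 4 3 6 5)
  after g: (1 5 6 4 2 3)
  after f': (1 6 2 4)
  after g': (2 5 4 6 3)
  after r: (1 4 5 3 2)

r g f' g' r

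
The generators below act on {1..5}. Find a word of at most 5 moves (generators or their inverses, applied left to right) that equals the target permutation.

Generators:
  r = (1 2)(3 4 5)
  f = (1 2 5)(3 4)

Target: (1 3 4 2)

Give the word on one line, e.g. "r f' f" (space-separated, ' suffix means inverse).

  after r: (1 2)(3 4 5)
  after f: (1 5 4)
  after r: (1 3 4 2)

r f r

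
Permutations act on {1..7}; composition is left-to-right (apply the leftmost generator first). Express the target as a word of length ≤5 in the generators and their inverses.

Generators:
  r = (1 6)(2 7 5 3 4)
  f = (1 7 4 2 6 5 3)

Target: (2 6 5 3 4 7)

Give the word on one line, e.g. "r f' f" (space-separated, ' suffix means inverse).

f' r r r f'

  after f': (1 3 5 6 2 4 7)
  after r: (1 4 5)(6 7)
  after r: (1 2 7)(3 4)(5 6)
  after r: (1 7 6 3 2 5)
  after f': (2 6 5 3 4 7)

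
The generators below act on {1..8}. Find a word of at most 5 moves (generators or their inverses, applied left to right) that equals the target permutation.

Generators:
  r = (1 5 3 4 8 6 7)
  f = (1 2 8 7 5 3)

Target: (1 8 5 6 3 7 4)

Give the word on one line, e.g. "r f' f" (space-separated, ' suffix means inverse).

  after r': (1 7 6 8 4 3 5)
  after r': (1 6 4 5 7 8 3)
  after r': (1 8 5 6 3 7 4)

r' r' r'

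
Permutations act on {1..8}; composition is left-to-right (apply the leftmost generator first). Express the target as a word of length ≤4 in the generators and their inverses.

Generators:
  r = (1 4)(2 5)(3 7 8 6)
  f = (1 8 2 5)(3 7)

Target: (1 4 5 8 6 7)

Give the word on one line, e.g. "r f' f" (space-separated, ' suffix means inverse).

  after r: (1 4)(2 5)(3 7 8 6)
  after f': (1 4 5 8 6 7)

r f'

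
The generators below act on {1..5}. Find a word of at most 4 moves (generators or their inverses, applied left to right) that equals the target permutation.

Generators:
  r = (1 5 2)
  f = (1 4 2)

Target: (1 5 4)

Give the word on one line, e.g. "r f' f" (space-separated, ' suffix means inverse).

r' f' f' r

  after r': (1 2 5)
  after f': (1 4)(2 5)
  after f': (2 5 4)
  after r: (1 5 4)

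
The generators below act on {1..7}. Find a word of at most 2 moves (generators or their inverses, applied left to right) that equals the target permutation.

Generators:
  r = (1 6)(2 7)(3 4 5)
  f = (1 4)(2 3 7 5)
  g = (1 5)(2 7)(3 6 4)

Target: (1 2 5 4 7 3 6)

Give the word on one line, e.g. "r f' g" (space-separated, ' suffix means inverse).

g f

  after g: (1 5)(2 7)(3 6 4)
  after f: (1 2 5 4 7 3 6)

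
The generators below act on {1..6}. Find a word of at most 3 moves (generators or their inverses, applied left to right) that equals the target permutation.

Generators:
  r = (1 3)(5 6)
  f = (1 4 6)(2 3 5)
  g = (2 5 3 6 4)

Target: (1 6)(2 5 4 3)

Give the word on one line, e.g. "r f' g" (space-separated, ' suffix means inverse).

  after f: (1 4 6)(2 3 5)
  after g': (1 6)(2 5 4 3)

f g'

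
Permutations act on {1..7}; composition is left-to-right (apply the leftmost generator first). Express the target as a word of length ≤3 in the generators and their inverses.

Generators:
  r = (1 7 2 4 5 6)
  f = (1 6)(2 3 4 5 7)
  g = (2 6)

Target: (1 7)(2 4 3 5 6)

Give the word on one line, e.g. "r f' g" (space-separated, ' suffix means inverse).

  after r': (1 6 5 4 2 7)
  after f: (3 4)(6 7)
  after r: (1 7)(2 4 3 5 6)

r' f r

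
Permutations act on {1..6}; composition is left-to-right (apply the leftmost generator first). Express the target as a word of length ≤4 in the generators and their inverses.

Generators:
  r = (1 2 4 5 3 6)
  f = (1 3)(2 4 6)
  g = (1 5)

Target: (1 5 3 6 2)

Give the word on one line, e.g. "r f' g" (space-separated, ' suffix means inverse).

r' r' r' f'

  after r': (1 6 3 5 4 2)
  after r': (1 3 4)(2 6 5)
  after r': (1 5)(2 3)(4 6)
  after f': (1 5 3 6 2)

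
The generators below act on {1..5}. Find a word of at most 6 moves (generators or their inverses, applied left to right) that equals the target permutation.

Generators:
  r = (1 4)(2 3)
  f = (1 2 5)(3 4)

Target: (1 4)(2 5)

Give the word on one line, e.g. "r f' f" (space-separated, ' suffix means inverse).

  after r': (1 4)(2 3)
  after f: (1 3 5)(2 4)
  after r': (1 2)(3 5 4)
  after f': (2 5 3)
  after r': (1 4)(2 5)

r' f r' f' r'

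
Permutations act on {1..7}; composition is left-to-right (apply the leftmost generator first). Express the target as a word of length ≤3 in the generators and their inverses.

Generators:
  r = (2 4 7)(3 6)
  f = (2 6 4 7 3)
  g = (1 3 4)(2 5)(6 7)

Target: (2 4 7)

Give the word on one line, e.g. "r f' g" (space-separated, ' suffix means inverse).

r' r'

  after r': (2 7 4)(3 6)
  after r': (2 4 7)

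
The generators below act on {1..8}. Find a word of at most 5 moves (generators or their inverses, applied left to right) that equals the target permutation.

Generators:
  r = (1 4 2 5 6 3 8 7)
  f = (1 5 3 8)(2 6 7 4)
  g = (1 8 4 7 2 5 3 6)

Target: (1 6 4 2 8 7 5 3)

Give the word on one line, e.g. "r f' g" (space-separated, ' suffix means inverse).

g' r g

  after g': (1 6 3 5 2 7 4 8)
  after r: (1 3 6 8 4 7 2)
  after g: (1 6 4 2 8 7 5 3)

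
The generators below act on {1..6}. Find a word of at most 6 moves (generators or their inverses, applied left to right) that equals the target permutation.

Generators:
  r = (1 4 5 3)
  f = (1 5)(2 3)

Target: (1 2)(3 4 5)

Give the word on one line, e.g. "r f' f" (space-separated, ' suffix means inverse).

f r f' r r

  after f: (1 5)(2 3)
  after r: (1 3 2)(4 5)
  after f': (1 2 5 4)
  after r: (1 2 3)
  after r: (1 2)(3 4 5)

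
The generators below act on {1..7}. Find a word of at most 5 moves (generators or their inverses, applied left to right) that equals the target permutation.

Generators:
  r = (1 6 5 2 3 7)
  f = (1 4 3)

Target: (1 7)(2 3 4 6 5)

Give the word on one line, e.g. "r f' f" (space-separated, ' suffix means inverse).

  after f: (1 4 3)
  after f: (1 3 4)
  after r: (1 7)(2 3 4 6 5)

f f r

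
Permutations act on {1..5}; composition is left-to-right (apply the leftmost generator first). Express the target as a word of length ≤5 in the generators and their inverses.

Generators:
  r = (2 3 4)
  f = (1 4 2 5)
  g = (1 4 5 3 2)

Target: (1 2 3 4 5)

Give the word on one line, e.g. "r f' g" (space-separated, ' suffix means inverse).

f g f f f

  after f: (1 4 2 5)
  after g: (1 5 4)(2 3)
  after f: (2 3 5)
  after f: (1 4 2 3)
  after f: (1 2 3 4 5)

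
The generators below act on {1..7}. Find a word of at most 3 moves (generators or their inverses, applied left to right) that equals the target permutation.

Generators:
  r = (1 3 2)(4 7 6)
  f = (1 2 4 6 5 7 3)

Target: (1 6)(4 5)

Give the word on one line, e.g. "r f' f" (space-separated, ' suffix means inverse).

r f' r

  after r: (1 3 2)(4 7 6)
  after f': (1 7 4 5 6 2 3)
  after r: (1 6)(4 5)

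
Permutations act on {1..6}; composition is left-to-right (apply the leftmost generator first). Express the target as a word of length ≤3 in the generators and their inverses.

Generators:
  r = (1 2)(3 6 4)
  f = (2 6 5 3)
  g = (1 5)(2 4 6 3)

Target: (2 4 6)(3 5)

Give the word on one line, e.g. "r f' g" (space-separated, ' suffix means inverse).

f' r r

  after f': (2 3 5 6)
  after r: (1 2 6)(3 5 4)
  after r: (2 4 6)(3 5)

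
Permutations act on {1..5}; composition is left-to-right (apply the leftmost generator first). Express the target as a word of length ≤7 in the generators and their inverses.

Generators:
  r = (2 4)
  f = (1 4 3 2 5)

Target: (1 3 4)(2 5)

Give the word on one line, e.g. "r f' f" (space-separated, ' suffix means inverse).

  after f: (1 4 3 2 5)
  after f: (1 3 5 4 2)
  after f: (1 2 4 5 3)
  after r': (1 4 5 3)
  after f: (1 3 4)(2 5)

f f f r' f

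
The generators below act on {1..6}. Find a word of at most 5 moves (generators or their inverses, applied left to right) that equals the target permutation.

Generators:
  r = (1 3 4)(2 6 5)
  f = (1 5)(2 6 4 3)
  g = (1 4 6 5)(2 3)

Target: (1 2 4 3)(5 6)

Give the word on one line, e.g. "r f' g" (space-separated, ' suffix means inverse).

  after r: (1 3 4)(2 6 5)
  after r: (1 4 3)(2 5 6)
  after f: (1 3 5 4 2)
  after g: (1 2 4 3)(5 6)

r r f g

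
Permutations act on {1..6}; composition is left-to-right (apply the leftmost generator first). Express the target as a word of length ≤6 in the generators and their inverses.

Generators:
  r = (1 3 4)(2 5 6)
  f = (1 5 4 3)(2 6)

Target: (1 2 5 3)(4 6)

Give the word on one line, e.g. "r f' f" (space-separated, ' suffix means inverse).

f' r f' r r

  after f': (1 3 4 5)(2 6)
  after r: (1 4 6 5 3)
  after f': (1 5 4 2 6)
  after r: (1 6 3 4 5)
  after r: (1 2 5 3)(4 6)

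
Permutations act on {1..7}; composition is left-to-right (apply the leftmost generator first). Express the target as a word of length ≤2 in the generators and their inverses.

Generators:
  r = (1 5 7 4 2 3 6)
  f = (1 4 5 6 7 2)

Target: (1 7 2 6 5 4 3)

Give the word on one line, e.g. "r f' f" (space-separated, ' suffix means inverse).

r r

  after r: (1 5 7 4 2 3 6)
  after r: (1 7 2 6 5 4 3)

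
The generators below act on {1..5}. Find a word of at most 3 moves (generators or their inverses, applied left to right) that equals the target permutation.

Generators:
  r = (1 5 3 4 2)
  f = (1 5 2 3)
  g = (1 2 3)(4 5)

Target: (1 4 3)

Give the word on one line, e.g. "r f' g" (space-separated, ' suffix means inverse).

  after f': (1 3 2 5)
  after f': (1 2)(3 5)
  after r': (1 4 3)

f' f' r'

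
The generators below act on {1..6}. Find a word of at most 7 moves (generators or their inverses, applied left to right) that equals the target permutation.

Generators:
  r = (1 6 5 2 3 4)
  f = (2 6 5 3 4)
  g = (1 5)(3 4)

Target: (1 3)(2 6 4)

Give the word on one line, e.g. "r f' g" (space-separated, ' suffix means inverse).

f r' f' g f'

  after f: (2 6 5 3 4)
  after r': (1 4 5 2)
  after f': (1 3 5 4 6 2)
  after g: (1 4 6 2 5 3)
  after f': (1 3)(2 6 4)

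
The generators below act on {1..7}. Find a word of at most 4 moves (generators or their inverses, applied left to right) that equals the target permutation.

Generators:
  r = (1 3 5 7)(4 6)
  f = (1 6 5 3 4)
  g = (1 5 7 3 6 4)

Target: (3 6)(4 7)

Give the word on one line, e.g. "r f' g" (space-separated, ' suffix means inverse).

  after g: (1 5 7 3 6 4)
  after g: (1 7 6)(3 4 5)
  after r: (3 6)(4 7)

g g r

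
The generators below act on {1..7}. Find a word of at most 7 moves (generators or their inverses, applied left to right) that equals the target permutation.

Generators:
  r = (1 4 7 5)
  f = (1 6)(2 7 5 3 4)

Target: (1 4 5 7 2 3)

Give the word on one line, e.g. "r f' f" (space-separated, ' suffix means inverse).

r f' f' r' r'

  after r: (1 4 7 5)
  after f': (1 3 5 6)(2 4)
  after f': (1 5)(2 3 7)
  after r': (1 7 2 3 4)
  after r': (1 4 5 7 2 3)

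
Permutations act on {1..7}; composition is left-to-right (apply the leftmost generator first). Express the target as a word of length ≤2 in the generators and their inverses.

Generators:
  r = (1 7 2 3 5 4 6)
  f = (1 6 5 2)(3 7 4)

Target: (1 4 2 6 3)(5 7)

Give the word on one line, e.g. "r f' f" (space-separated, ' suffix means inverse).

  after f: (1 6 5 2)(3 7 4)
  after r': (1 4 2 6 3)(5 7)

f r'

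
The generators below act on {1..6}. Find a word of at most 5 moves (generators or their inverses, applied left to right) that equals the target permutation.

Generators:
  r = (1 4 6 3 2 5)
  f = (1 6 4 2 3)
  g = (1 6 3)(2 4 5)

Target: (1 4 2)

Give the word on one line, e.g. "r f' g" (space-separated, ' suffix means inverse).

r f' f' r

  after r: (1 4 6 3 2 5)
  after f': (1 6 2 5 3 4)
  after f': (2 5)(3 6 4)
  after r: (1 4 2)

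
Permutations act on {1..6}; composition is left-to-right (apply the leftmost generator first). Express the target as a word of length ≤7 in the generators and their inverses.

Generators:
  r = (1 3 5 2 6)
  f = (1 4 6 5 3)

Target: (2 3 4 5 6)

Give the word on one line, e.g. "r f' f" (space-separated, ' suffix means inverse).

f' r' f f r

  after f': (1 3 5 6 4)
  after r': (2 5)(4 6)
  after f: (1 4 5 2 3)
  after f: (1 6 5 2)(3 4)
  after r: (2 3 4 5 6)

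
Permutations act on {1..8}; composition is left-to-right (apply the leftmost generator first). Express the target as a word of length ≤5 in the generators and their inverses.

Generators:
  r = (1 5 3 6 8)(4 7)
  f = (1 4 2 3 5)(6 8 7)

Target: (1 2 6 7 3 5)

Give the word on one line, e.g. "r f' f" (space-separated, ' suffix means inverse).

r' f' r' f' r'

  after r': (1 8 6 3 5)(4 7)
  after f': (1 6 2 4 8 7)
  after r': (1 3 5)(2 7 8 4 6)
  after f': (1 2 8)(4 7 6)
  after r': (1 2 6 7 3 5)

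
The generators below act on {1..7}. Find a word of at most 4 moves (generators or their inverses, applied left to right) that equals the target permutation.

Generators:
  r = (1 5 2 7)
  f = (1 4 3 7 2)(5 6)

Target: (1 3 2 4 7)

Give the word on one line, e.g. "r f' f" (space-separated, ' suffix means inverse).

  after f: (1 4 3 7 2)(5 6)
  after f: (1 3 2 4 7)

f f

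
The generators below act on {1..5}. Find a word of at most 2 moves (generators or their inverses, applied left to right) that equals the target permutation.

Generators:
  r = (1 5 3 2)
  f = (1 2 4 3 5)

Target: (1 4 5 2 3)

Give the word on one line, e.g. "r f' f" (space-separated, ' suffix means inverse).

f f

  after f: (1 2 4 3 5)
  after f: (1 4 5 2 3)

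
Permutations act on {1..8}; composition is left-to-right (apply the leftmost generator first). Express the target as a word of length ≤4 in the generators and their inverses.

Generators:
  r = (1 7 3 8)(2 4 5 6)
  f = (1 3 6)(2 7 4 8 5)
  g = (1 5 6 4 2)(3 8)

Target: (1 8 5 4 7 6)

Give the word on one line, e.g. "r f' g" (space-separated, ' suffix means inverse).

g' r f

  after g': (1 2 4 6 5)(3 8)
  after r: (1 4 2 5 7 3)
  after f: (1 8 5 4 7 6)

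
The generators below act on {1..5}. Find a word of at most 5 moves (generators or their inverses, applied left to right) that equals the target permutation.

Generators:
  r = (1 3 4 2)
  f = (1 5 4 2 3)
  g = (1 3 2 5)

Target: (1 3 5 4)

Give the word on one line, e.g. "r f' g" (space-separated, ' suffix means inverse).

  after f': (1 3 2 4 5)
  after r': (2 3 4 5)
  after f': (1 3 5 4)

f' r' f'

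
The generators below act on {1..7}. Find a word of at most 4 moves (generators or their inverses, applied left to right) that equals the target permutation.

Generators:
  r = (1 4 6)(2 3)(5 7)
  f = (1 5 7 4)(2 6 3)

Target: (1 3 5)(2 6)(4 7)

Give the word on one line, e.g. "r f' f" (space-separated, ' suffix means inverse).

f' r f

  after f': (1 4 7 5)(2 3 6)
  after r: (1 6 3)(4 5)
  after f: (1 3 5)(2 6)(4 7)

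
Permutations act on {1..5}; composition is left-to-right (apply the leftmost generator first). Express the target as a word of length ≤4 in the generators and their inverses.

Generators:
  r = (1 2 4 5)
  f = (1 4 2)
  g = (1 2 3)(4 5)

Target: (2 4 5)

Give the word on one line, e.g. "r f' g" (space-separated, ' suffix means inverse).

r' f' r

  after r': (1 5 4 2)
  after f': (1 5)
  after r: (2 4 5)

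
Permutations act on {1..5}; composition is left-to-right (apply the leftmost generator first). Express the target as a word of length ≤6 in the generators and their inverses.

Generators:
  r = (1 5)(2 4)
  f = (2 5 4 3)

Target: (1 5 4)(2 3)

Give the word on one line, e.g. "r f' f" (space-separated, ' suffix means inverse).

f' r' r' r'

  after f': (2 3 4 5)
  after r': (1 5 4)(2 3)
  after r': (2 3 4 5)
  after r': (1 5 4)(2 3)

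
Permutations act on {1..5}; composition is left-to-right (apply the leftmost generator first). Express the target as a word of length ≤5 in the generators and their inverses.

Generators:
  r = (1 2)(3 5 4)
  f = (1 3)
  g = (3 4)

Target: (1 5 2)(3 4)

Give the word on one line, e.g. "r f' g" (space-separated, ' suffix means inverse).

g' r r f r

  after g': (3 4)
  after r: (1 2)(4 5)
  after r: (3 5)
  after f: (1 3 5)
  after r: (1 5 2)(3 4)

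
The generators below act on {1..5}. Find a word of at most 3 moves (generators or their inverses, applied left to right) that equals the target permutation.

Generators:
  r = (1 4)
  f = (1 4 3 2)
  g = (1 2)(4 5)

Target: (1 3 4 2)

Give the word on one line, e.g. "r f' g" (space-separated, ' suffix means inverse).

  after f: (1 4 3 2)
  after f: (1 3)(2 4)
  after r: (1 3 4 2)

f f r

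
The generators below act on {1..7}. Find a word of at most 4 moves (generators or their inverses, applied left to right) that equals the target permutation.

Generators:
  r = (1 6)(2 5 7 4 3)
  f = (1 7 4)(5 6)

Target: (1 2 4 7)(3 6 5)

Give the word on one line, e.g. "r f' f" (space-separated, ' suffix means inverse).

r' f r'

  after r': (1 6)(2 3 4 7 5)
  after f: (1 5 2 3)(6 7)
  after r': (1 2 4 7)(3 6 5)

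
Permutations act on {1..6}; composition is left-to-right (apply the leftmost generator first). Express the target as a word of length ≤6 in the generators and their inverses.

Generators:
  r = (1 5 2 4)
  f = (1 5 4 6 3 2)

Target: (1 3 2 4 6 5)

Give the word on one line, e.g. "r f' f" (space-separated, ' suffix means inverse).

  after f: (1 5 4 6 3 2)
  after f: (1 4 3)(2 5 6)
  after r': (1 2)(3 4)(5 6)
  after f': (1 3 5 4 6)
  after r: (1 3 2 4 6 5)

f f r' f' r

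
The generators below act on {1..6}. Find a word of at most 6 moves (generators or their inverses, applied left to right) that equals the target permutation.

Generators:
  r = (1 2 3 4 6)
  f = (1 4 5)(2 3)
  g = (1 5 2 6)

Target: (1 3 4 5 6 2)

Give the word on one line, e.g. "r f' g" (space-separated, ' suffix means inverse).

r' r' g' r'

  after r': (1 6 4 3 2)
  after r': (1 4 2 6 3)
  after g': (1 4 5)(3 6)
  after r': (1 3 4 5 6 2)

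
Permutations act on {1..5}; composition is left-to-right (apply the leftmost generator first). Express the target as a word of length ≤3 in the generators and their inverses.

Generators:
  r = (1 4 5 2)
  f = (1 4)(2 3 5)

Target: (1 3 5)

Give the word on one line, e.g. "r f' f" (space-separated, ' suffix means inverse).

  after r': (1 2 5 4)
  after f: (1 3 5)

r' f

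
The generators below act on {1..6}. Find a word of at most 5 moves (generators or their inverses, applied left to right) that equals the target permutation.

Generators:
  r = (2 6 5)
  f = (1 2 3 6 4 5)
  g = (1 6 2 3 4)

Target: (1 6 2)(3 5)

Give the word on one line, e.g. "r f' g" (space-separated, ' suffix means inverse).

g' f' g f f

  after g': (1 4 3 2 6)
  after f': (1 6 5 4 2 3)
  after g: (1 2 4 3 6 5)
  after f: (1 3 4 6)(2 5)
  after f: (1 6 2)(3 5)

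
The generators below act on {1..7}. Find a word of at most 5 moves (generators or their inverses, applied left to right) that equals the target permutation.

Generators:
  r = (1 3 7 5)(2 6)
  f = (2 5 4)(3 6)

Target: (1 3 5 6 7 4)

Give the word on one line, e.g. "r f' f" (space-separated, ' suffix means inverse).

  after f': (2 4 5)(3 6)
  after r: (1 3 2 4)(5 6 7)
  after f': (1 6 7 2 5 3 4)
  after f': (1 3 5 6 7 4)

f' r f' f'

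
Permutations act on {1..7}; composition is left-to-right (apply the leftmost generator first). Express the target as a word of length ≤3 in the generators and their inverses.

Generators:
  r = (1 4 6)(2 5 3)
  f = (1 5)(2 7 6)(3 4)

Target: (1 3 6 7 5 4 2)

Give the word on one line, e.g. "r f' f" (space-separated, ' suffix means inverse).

  after f': (1 5)(2 6 7)(3 4)
  after r: (1 3 6 7 5 4 2)

f' r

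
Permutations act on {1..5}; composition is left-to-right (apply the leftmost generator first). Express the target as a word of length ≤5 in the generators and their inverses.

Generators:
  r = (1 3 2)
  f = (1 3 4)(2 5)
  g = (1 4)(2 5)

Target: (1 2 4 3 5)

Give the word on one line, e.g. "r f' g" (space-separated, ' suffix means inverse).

  after r: (1 3 2)
  after f': (2 4 3 5)
  after r': (1 2 4)(3 5)
  after g: (1 5 3 2)
  after f': (1 2 4 3 5)

r f' r' g f'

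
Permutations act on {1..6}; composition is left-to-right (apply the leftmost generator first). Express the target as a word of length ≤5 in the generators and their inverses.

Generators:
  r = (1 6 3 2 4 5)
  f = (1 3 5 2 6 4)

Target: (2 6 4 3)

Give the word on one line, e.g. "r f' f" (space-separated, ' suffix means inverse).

  after f: (1 3 5 2 6 4)
  after r: (1 2 3)(4 6 5)
  after f': (1 5 6 3 4 2)
  after f': (1 3 6)(2 4 5)
  after f': (2 6 4 3)

f r f' f' f'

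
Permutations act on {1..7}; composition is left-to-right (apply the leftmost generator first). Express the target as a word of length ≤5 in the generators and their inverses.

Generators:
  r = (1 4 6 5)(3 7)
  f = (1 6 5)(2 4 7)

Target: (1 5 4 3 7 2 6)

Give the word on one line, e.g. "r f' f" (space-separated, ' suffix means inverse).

  after f: (1 6 5)(2 4 7)
  after r': (1 4 3 7 2)
  after r': (2 5 6 4 7)
  after r': (1 5 4 3 7 2 6)

f r' r' r'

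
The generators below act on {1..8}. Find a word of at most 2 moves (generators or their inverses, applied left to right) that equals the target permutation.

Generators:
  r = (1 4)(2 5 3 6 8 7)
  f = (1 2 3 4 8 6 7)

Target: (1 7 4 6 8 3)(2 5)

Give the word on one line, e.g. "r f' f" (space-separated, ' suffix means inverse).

  after f: (1 2 3 4 8 6 7)
  after r': (1 7 4 6 8 3)(2 5)

f r'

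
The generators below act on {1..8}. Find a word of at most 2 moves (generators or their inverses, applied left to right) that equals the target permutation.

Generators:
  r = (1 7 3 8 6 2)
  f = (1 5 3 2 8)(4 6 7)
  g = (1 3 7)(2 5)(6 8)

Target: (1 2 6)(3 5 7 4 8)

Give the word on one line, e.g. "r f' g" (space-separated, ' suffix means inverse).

f g

  after f: (1 5 3 2 8)(4 6 7)
  after g: (1 2 6)(3 5 7 4 8)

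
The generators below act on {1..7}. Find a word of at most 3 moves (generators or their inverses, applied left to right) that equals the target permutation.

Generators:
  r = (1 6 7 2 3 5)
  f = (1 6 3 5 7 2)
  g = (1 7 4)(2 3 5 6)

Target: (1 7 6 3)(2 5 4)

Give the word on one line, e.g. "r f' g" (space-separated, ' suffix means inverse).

  after f: (1 6 3 5 7 2)
  after g: (1 2 7 3 6 5 4)
  after f': (1 7 6 3)(2 5 4)

f g f'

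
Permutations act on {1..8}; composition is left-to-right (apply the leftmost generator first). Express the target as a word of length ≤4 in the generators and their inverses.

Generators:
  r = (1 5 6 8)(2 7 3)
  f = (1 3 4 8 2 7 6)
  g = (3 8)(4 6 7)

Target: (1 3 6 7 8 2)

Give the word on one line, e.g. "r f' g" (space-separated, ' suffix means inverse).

f' g' f'

  after f': (1 6 7 2 8 4 3)
  after g': (1 4 8 7 2 3)
  after f': (1 3 6 7 8 2)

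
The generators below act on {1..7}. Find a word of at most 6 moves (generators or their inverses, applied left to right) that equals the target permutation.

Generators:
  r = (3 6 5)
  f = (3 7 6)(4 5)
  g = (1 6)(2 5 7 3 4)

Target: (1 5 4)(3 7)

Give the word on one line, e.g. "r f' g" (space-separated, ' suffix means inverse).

f' g f g f'

  after f': (3 6 7)(4 5)
  after g: (1 6 3)(2 5)(4 7)
  after f: (1 3)(2 4 6 7 5)
  after g: (1 4)(3 6)
  after f': (1 5 4)(3 7)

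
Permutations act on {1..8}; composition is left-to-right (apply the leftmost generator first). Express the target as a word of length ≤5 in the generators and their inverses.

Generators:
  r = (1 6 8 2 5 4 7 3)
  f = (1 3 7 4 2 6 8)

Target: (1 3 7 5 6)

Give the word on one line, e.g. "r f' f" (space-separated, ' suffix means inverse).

r' r' f'

  after r': (1 3 7 4 5 2 8 6)
  after r': (1 7 5 8)(2 6 3 4)
  after f': (1 3 7 5 6)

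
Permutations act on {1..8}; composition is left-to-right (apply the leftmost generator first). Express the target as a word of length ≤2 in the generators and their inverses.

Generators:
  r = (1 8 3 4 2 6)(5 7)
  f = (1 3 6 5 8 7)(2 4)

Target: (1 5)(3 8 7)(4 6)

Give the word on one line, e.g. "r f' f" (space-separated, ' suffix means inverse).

  after f': (1 7 8 5 6 3)(2 4)
  after r: (1 5)(3 8 7)(4 6)

f' r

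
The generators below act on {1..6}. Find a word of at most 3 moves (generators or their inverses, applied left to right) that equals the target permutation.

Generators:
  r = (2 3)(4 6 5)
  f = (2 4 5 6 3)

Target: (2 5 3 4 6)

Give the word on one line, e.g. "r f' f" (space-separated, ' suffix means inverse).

f' f' f'

  after f': (2 3 6 5 4)
  after f': (2 6 4 3 5)
  after f': (2 5 3 4 6)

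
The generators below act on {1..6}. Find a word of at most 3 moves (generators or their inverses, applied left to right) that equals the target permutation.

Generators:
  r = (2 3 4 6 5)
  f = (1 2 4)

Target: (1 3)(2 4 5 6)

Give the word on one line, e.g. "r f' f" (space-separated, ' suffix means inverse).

f' r' f'

  after f': (1 4 2)
  after r': (1 3 2)(4 5 6)
  after f': (1 3)(2 4 5 6)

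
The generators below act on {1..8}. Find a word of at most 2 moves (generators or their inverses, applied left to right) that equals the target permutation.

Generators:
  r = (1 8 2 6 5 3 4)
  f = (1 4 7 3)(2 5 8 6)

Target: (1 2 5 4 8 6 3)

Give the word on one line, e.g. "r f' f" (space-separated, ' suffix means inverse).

r r

  after r: (1 8 2 6 5 3 4)
  after r: (1 2 5 4 8 6 3)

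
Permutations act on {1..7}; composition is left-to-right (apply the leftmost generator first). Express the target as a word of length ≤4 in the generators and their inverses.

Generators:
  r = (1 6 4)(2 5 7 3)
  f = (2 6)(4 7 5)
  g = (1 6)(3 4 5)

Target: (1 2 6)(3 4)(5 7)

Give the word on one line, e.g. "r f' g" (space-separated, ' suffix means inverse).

g' f

  after g': (1 6)(3 5 4)
  after f: (1 2 6)(3 4)(5 7)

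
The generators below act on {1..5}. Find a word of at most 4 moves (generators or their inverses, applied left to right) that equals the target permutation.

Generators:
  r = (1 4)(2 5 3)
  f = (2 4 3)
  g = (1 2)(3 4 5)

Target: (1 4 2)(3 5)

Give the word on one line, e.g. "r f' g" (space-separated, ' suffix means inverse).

  after g': (1 2)(3 5 4)
  after f: (1 4 2)(3 5)

g' f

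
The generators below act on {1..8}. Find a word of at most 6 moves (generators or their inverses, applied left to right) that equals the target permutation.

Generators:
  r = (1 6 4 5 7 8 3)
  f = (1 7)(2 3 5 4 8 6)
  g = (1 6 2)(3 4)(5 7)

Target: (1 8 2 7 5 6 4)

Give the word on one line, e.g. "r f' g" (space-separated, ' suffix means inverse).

  after f: (1 7)(2 3 5 4 8 6)
  after g: (1 5 3 7 6)(2 4 8)
  after r: (1 7 4 3 8 2 5)
  after r: (1 8 2 7 5 6 4)

f g r r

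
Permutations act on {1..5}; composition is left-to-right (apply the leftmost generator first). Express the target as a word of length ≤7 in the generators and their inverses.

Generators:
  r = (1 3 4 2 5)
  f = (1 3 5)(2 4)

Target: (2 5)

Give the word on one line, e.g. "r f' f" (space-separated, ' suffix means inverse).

r' f' f' f' r

  after r': (1 5 2 4 3)
  after f': (1 3 5 4)
  after f': (2 4 5)
  after f': (1 5 4 3)
  after r: (2 5)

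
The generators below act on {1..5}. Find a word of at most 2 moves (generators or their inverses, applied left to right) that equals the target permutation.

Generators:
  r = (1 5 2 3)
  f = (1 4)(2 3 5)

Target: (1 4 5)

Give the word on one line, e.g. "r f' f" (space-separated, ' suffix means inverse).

  after f': (1 4)(2 5 3)
  after r: (1 4 5)

f' r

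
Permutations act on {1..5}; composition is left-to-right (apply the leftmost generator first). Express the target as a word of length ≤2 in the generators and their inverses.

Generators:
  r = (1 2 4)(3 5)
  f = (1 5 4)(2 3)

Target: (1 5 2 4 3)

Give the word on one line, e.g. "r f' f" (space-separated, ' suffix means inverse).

r' f'

  after r': (1 4 2)(3 5)
  after f': (1 5 2 4 3)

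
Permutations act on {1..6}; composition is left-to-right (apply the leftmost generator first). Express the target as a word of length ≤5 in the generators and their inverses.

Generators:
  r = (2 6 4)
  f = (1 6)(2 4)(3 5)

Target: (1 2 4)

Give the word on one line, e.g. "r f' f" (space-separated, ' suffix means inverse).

  after f': (1 6)(2 4)(3 5)
  after r: (1 4 6)(3 5)
  after f: (1 2 4)

f' r f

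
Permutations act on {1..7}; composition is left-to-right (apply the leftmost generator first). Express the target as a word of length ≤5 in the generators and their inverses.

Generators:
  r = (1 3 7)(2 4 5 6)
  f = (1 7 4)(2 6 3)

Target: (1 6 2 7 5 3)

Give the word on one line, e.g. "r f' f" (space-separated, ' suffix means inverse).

r' f r' r'

  after r': (1 7 3)(2 6 5 4)
  after f: (1 4 6 5)(2 3 7)
  after r': (1 2)(4 5 7 6)
  after r': (1 6 2 7 5 3)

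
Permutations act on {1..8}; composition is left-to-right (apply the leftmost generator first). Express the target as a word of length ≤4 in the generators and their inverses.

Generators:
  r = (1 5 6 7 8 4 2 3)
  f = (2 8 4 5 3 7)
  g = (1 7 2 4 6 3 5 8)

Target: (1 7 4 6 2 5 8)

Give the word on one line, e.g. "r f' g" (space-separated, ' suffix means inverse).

g' r g r

  after g': (1 8 5 3 6 4 2 7)
  after r: (1 4 3 7 5)(2 8 6)
  after g: (1 6 4 5 7 8 3 2)
  after r: (1 7 4 6 2 5 8)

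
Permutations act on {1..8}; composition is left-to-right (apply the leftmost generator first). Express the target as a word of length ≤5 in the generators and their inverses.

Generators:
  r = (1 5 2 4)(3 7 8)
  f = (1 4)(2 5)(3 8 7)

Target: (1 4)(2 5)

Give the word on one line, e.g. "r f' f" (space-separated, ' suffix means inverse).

r f' r

  after r: (1 5 2 4)(3 7 8)
  after f': (1 2)(3 8 7)
  after r: (1 4)(2 5)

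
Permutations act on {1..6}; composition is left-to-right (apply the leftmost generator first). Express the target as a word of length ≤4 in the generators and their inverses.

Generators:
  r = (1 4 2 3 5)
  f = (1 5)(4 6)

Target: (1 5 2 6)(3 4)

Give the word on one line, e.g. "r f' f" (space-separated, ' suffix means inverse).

  after r': (1 5 3 2 4)
  after f': (2 6 4 5 3)
  after r': (1 5 2 6)(3 4)

r' f' r'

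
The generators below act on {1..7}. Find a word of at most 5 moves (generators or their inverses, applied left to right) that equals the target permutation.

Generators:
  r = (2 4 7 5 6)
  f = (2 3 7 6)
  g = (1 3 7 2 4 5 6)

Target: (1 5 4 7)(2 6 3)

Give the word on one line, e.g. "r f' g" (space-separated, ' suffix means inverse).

  after f: (2 3 7 6)
  after g: (1 3 2 7)(4 5 6)
  after f: (1 7)(2 6 4 5)
  after r: (1 5 4 6 7)
  after f': (1 5 4 7)(2 6 3)

f g f r f'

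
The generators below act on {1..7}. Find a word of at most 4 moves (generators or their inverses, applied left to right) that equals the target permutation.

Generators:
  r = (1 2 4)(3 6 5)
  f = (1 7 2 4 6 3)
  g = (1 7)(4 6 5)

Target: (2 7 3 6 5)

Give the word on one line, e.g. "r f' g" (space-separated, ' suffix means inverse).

g f'

  after g: (1 7)(4 6 5)
  after f': (2 7 3 6 5)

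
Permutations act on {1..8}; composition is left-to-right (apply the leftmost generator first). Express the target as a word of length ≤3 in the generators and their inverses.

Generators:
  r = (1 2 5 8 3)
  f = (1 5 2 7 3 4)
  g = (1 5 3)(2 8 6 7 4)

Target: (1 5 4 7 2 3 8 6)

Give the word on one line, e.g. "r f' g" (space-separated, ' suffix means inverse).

g f r

  after g: (1 5 3)(2 8 6 7 4)
  after f: (1 2 8 6 3 5 4 7)
  after r: (1 5 4 7 2 3 8 6)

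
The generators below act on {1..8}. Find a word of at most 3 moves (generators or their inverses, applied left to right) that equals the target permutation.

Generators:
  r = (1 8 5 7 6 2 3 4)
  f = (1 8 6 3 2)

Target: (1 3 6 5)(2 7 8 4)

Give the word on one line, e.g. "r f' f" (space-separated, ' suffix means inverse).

  after r': (1 4 3 2 6 7 5 8)
  after r': (1 3 6 5)(2 7 8 4)

r' r'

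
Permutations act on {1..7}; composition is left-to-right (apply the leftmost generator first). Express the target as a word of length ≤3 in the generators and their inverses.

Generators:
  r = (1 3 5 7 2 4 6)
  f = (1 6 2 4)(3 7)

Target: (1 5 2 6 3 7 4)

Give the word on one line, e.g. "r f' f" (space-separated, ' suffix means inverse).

r r

  after r: (1 3 5 7 2 4 6)
  after r: (1 5 2 6 3 7 4)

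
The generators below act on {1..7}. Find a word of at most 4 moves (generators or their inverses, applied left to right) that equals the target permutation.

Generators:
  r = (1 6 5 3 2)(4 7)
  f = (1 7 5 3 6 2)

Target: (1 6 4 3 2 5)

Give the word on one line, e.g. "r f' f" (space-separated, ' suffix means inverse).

  after r': (1 2 3 5 6)(4 7)
  after f: (2 6 7 4 5)
  after r: (1 6 4 3 2 5)

r' f r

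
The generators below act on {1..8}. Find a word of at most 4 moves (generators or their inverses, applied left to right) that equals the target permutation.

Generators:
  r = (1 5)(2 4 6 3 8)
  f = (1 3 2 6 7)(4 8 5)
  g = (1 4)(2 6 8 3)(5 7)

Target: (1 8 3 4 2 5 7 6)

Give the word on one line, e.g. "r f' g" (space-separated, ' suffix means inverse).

r f'

  after r: (1 5)(2 4 6 3 8)
  after f': (1 8 3 4 2 5 7 6)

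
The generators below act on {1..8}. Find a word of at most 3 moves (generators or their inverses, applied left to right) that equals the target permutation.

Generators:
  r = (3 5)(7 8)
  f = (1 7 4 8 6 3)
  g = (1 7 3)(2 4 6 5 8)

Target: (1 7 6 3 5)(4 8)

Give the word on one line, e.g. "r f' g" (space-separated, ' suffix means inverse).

r f

  after r: (3 5)(7 8)
  after f: (1 7 6 3 5)(4 8)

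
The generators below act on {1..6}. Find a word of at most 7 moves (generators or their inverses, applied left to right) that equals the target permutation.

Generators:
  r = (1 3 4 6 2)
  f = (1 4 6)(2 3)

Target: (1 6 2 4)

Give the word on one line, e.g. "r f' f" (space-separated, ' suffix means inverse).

r' f f r f'

  after r': (1 2 6 4 3)
  after f: (1 3 4 2)
  after f: (1 2 4 3 6)
  after r: (2 6 3)
  after f': (1 6 2 4)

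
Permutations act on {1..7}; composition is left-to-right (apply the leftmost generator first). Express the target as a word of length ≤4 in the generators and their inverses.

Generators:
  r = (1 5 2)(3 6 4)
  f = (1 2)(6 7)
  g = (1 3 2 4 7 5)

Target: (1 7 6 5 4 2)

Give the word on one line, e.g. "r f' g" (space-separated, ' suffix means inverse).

r g' r'

  after r: (1 5 2)(3 6 4)
  after g': (1 7 4)(2 5 3 6)
  after r': (1 7 6 5 4 2)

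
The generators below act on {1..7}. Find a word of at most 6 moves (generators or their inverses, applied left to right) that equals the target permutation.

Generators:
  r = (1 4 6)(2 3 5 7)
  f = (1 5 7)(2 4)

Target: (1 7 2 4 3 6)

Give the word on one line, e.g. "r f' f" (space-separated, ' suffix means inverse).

  after r: (1 4 6)(2 3 5 7)
  after r: (1 6 4)(2 5)(3 7)
  after r: (2 7 5 3)
  after f: (1 5 3 4 2)
  after r: (1 7 2 4 3 6)

r r r f r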